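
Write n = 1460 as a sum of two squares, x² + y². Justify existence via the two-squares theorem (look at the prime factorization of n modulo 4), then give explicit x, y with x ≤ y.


Step 1: Factor n = 1460 = 2^2 · 5 · 73.
Step 2: Check the mod-4 condition on each prime factor: 2 = 2 (special); 5 ≡ 1 (mod 4), exponent 1; 73 ≡ 1 (mod 4), exponent 1.
All primes ≡ 3 (mod 4) appear to even exponent (or don't appear), so by the two-squares theorem n IS expressible as a sum of two squares.
Step 3: Build a representation. Group n = k² · m with k = 2 and m = 5 · 73 = 365 (a product of primes ≡ 1 (mod 4)); a representation of m scales to one of n via (k·x)² + (k·y)² = k²(x² + y²). Each prime p ≡ 1 (mod 4) is itself a sum of two squares; find a² by testing p − a² for a perfect square:
  5: 5 − 1² = 4 = 2² ⇒ 5 = 1² + 2².
  73: 73 − 1² = 72, 73 − 2² = 69, 73 − 3² = 64 = 8² ⇒ 73 = 3² + 8².
  Combine using the Brahmagupta–Fibonacci identity (a² + b²)(c² + d²) = (ac − bd)² + (ad + bc)² = (ac + bd)² + (ad − bc)²:
  5 · 73 = 365: from (1² + 2²)(3² + 8²), take (1·3 − 2·8, 1·8 + 2·3) = (3 − 16, 8 + 6) = (-13, 14); dropping signs (only squares matter) gives (13, 14); check 13² + 14² = 169 + 196 = 365 ✓.
  Scale by k = 2: (2·13, 2·14) = (26, 28).
Step 4: Order so x ≤ y and verify: 26² + 28² = 676 + 784 = 1460 = n. ✓

n = 1460 = 26² + 28² (one valid representation with x ≤ y).


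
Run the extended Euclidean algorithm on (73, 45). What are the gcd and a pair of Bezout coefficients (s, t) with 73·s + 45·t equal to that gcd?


Euclidean algorithm on (73, 45) — divide until remainder is 0:
  73 = 1 · 45 + 28
  45 = 1 · 28 + 17
  28 = 1 · 17 + 11
  17 = 1 · 11 + 6
  11 = 1 · 6 + 5
  6 = 1 · 5 + 1
  5 = 5 · 1 + 0
gcd(73, 45) = 1.
Track Bezout coefficients alongside the remainders: start with r₀ = 73 = a·1 + b·0 (s = 1, t = 0) and r₁ = 45 = a·0 + b·1 (s = 0, t = 1); each new remainder r_{k+1} = r_{k-1} − q_k·r_k inherits s_{k+1} = s_{k-1} − q_k·s_k, t_{k+1} = t_{k-1} − q_k·t_k, so r_k = a·s_k + b·t_k at every step:
  q = 1: r = 28, s = 1 − 1·0 = 1, t = 0 − 1·1 = -1  (check: 73·1 + 45·(-1) = 28)
  q = 1: r = 17, s = 0 − 1·1 = -1, t = 1 − 1·(-1) = 2  (check: 73·(-1) + 45·2 = 17)
  q = 1: r = 11, s = 1 − 1·(-1) = 2, t = -1 − 1·2 = -3  (check: 73·2 + 45·(-3) = 11)
  q = 1: r = 6, s = -1 − 1·2 = -3, t = 2 − 1·(-3) = 5  (check: 73·(-3) + 45·5 = 6)
  q = 1: r = 5, s = 2 − 1·(-3) = 5, t = -3 − 1·5 = -8  (check: 73·5 + 45·(-8) = 5)
  q = 1: r = 1, s = -3 − 1·5 = -8, t = 5 − 1·(-8) = 13  (check: 73·(-8) + 45·13 = 1)
The row with r = 1 (the gcd) gives the Bezout coefficients s = -8, t = 13.
Result: 73 · (-8) + 45 · (13) = 1.

gcd(73, 45) = 1; s = -8, t = 13 (check: 73·(-8) + 45·13 = 1).


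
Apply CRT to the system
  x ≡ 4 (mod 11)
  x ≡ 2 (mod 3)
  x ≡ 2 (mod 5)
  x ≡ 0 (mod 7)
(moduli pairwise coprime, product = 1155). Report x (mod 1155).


Product of moduli M = 11 · 3 · 5 · 7 = 1155.
Merge one congruence at a time:
  Start: x ≡ 4 (mod 11).
  Combine with x ≡ 2 (mod 3); new modulus lcm = 33.
    Write x = 4 + 11·t and substitute into x ≡ 2 (mod 3): 11·t ≡ 2 − 4 = -2 (mod 3).
    Reduce coefficients mod 3: 2·t ≡ 1 (mod 3).
    The inverse of 2 mod 3 is 2 (since 2·2 = 4 = 1·3 + 1), so t ≡ 2·1 = 2 ≡ 2 (mod 3).
    Then x = 4 + 11·2 = 26, valid modulo lcm(11, 3) = 33: x ≡ 26 (mod 33).
  Combine with x ≡ 2 (mod 5); new modulus lcm = 165.
    Write x = 26 + 33·t and substitute into x ≡ 2 (mod 5): 33·t ≡ 2 − 26 = -24 (mod 5).
    Reduce coefficients mod 5: 3·t ≡ 1 (mod 5).
    The inverse of 3 mod 5 is 2 (since 3·2 = 6 = 1·5 + 1), so t ≡ 2·1 = 2 ≡ 2 (mod 5).
    Then x = 26 + 33·2 = 92, valid modulo lcm(33, 5) = 165: x ≡ 92 (mod 165).
  Combine with x ≡ 0 (mod 7); new modulus lcm = 1155.
    Write x = 92 + 165·t and substitute into x ≡ 0 (mod 7): 165·t ≡ 0 − 92 = -92 (mod 7).
    Reduce coefficients mod 7: 4·t ≡ 6 (mod 7).
    The inverse of 4 mod 7 is 2 (since 4·2 = 8 = 1·7 + 1), so t ≡ 2·6 = 12 ≡ 5 (mod 7).
    Then x = 92 + 165·5 = 917, valid modulo lcm(165, 7) = 1155: x ≡ 917 (mod 1155).
Verify against each original: 917 mod 11 = 4, 917 mod 3 = 2, 917 mod 5 = 2, 917 mod 7 = 0.

x ≡ 917 (mod 1155).


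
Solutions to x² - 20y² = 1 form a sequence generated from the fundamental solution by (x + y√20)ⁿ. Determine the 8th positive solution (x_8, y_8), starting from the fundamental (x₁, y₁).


Step 1: Find the fundamental solution (x₁, y₁) of x² - 20y² = 1.
  Expand √20 as a continued fraction. a₀ = ⌊√20⌋ = 4; iterate m_{k+1} = d_k·a_k − m_k, d_{k+1} = (20 − m_{k+1}²)/d_k, a_{k+1} = ⌊(a₀ + m_{k+1})/d_{k+1}⌋ (starting m₀ = 0, d₀ = 1), with convergents p_k = a_k·p_{k-1} + p_{k-2}, q_k = a_k·q_{k-1} + q_{k-2} (p₋₁ = 1, q₋₁ = 0):
  k = 0: a₀ = 4; p₀/q₀ = 4/1; p₀² − 20·q₀² = 16 − 20 = -4.
  k = 1: m = 4, d = 4, a = ⌊(4 + 4)/4⌋ = 2; p/q = (2·4 + 1)/(2·1 + 0) = 9/2; p² − 20·q² = 81 − 80 = 1.
  The first convergent with p² − 20·q² = 1 gives the fundamental solution (x₁, y₁) = (9, 2).
Step 2: Apply the recurrence (x_{n+1}, y_{n+1}) = (x₁x_n + 20y₁y_n, x₁y_n + y₁x_n) repeatedly.
  From (x_1, y_1) = (9, 2): x_2 = 9·9 + 20·2·2 = 161; y_2 = 9·2 + 2·9 = 36.
  From (x_2, y_2) = (161, 36): x_3 = 9·161 + 20·2·36 = 2889; y_3 = 9·36 + 2·161 = 646.
  From (x_3, y_3) = (2889, 646): x_4 = 9·2889 + 20·2·646 = 51841; y_4 = 9·646 + 2·2889 = 11592.
  From (x_4, y_4) = (51841, 11592): x_5 = 9·51841 + 20·2·11592 = 930249; y_5 = 9·11592 + 2·51841 = 208010.
  From (x_5, y_5) = (930249, 208010): x_6 = 9·930249 + 20·2·208010 = 16692641; y_6 = 9·208010 + 2·930249 = 3732588.
  From (x_6, y_6) = (16692641, 3732588): x_7 = 9·16692641 + 20·2·3732588 = 299537289; y_7 = 9·3732588 + 2·16692641 = 66978574.
  From (x_7, y_7) = (299537289, 66978574): x_8 = 9·299537289 + 20·2·66978574 = 5374978561; y_8 = 9·66978574 + 2·299537289 = 1201881744.
Step 3: Verify x_8² - 20·y_8² = 28890394531209630721 - 28890394531209630720 = 1 (should be 1). ✓

(x_1, y_1) = (9, 2); (x_8, y_8) = (5374978561, 1201881744).


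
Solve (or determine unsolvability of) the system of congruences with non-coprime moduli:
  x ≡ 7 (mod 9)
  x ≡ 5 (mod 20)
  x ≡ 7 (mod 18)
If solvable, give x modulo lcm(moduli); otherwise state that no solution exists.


Moduli 9, 20, 18 are not pairwise coprime, so CRT works modulo lcm(m_i) when all pairwise compatibility conditions hold.
Pairwise compatibility: gcd(m_i, m_j) must divide a_i - a_j for every pair.
Merge one congruence at a time:
  Start: x ≡ 7 (mod 9).
  Combine with x ≡ 5 (mod 20): gcd(9, 20) = 1; 5 - 7 = -2, which IS divisible by 1, so compatible.
    Write x = 7 + 9·t and substitute into x ≡ 5 (mod 20): 9·t ≡ 5 − 7 = -2 (mod 20).
    Reduce coefficients mod 20: 9·t ≡ 18 (mod 20).
    The inverse of 9 mod 20 is 9 (since 9·9 = 81 = 4·20 + 1), so t ≡ 9·18 = 162 ≡ 2 (mod 20).
    Then x = 7 + 9·2 = 25, valid modulo lcm(9, 20) = 180: x ≡ 25 (mod 180).
  Combine with x ≡ 7 (mod 18): gcd(180, 18) = 18; 7 - 25 = -18, which IS divisible by 18, so compatible.
    Write x = 25 + 180·t and substitute into x ≡ 7 (mod 18): 180·t ≡ 7 − 25 = -18 (mod 18).
    Divide the congruence (and modulus) by g = 18: 10·t ≡ -1 (mod 1).
    Modulo 1 every t works; take t = 0.
    Then x = 25 + 180·0 = 25, valid modulo lcm(180, 18) = 180: x ≡ 25 (mod 180).
Verify: 25 mod 9 = 7, 25 mod 20 = 5, 25 mod 18 = 7.

x ≡ 25 (mod 180).


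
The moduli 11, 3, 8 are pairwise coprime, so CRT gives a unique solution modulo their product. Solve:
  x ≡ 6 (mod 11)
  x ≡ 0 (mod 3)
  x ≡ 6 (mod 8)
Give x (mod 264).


Moduli 11, 3, 8 are pairwise coprime; by CRT there is a unique solution modulo M = 11 · 3 · 8 = 264.
Solve pairwise, accumulating the modulus:
  Start with x ≡ 6 (mod 11).
  Combine with x ≡ 0 (mod 3): since gcd(11, 3) = 1, we get a unique residue mod 33.
    Write x = 6 + 11·t and substitute into x ≡ 0 (mod 3): 11·t ≡ 0 − 6 = -6 (mod 3).
    Reduce coefficients mod 3: 2·t ≡ 0 (mod 3).
    The inverse of 2 mod 3 is 2 (since 2·2 = 4 = 1·3 + 1), so t ≡ 2·0 = 0 ≡ 0 (mod 3).
    Then x = 6 + 11·0 = 6, valid modulo lcm(11, 3) = 33: x ≡ 6 (mod 33).
  Combine with x ≡ 6 (mod 8): since gcd(33, 8) = 1, we get a unique residue mod 264.
    Write x = 6 + 33·t and substitute into x ≡ 6 (mod 8): 33·t ≡ 6 − 6 = 0 (mod 8).
    Reduce coefficients mod 8: 1·t ≡ 0 (mod 8).
    So t ≡ 0 (mod 8).
    Then x = 6 + 33·0 = 6, valid modulo lcm(33, 8) = 264: x ≡ 6 (mod 264).
Verify: 6 mod 11 = 6 ✓, 6 mod 3 = 0 ✓, 6 mod 8 = 6 ✓.

x ≡ 6 (mod 264).


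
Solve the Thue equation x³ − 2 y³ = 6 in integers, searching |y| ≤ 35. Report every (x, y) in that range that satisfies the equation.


The equation is x³ - 2y³ = 6. For fixed y, x³ = 2·y³ + 6, so a solution requires the RHS to be a perfect cube.
Strategy: iterate y from -35 to 35, compute RHS = 2·y³ + 6, and check whether it is a (positive or negative) perfect cube.
Check small values of y:
  y = 0: RHS = 6 is not a perfect cube.
  y = 1: RHS = 8 = (2)³ ⇒ x = 2 works.
  y = -1: RHS = 4 is not a perfect cube.
  y = 2: RHS = 22 is not a perfect cube.
  y = -2: RHS = -10 is not a perfect cube.
  y = 3: RHS = 60 is not a perfect cube.
  y = -3: RHS = -48 is not a perfect cube.
Continuing the search up to |y| = 35 finds no further solutions beyond those listed.
Collected solutions: (2, 1).

Solutions (with |y| ≤ 35): (2, 1).


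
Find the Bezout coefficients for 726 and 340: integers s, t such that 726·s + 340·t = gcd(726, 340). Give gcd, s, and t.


Euclidean algorithm on (726, 340) — divide until remainder is 0:
  726 = 2 · 340 + 46
  340 = 7 · 46 + 18
  46 = 2 · 18 + 10
  18 = 1 · 10 + 8
  10 = 1 · 8 + 2
  8 = 4 · 2 + 0
gcd(726, 340) = 2.
Track Bezout coefficients alongside the remainders: start with r₀ = 726 = a·1 + b·0 (s = 1, t = 0) and r₁ = 340 = a·0 + b·1 (s = 0, t = 1); each new remainder r_{k+1} = r_{k-1} − q_k·r_k inherits s_{k+1} = s_{k-1} − q_k·s_k, t_{k+1} = t_{k-1} − q_k·t_k, so r_k = a·s_k + b·t_k at every step:
  q = 2: r = 46, s = 1 − 2·0 = 1, t = 0 − 2·1 = -2  (check: 726·1 + 340·(-2) = 46)
  q = 7: r = 18, s = 0 − 7·1 = -7, t = 1 − 7·(-2) = 15  (check: 726·(-7) + 340·15 = 18)
  q = 2: r = 10, s = 1 − 2·(-7) = 15, t = -2 − 2·15 = -32  (check: 726·15 + 340·(-32) = 10)
  q = 1: r = 8, s = -7 − 1·15 = -22, t = 15 − 1·(-32) = 47  (check: 726·(-22) + 340·47 = 8)
  q = 1: r = 2, s = 15 − 1·(-22) = 37, t = -32 − 1·47 = -79  (check: 726·37 + 340·(-79) = 2)
The row with r = 2 (the gcd) gives the Bezout coefficients s = 37, t = -79.
Result: 726 · (37) + 340 · (-79) = 2.

gcd(726, 340) = 2; s = 37, t = -79 (check: 726·37 + 340·(-79) = 2).


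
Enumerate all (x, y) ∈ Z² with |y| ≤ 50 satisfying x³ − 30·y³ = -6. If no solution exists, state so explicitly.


The equation is x³ - 30y³ = -6. For fixed y, x³ = 30·y³ − 6, so a solution requires the RHS to be a perfect cube.
Strategy: iterate y from -50 to 50, compute RHS = 30·y³ − 6, and check whether it is a (positive or negative) perfect cube.
Check small values of y:
  y = 0: RHS = -6 is not a perfect cube.
  y = 1: RHS = 24 is not a perfect cube.
  y = -1: RHS = -36 is not a perfect cube.
  y = 2: RHS = 234 is not a perfect cube.
  y = -2: RHS = -246 is not a perfect cube.
  y = 3: RHS = 804 is not a perfect cube.
  y = -3: RHS = -816 is not a perfect cube.
Continuing the search up to |y| = 50 finds no solutions either.
No (x, y) in the scanned range satisfies the equation.

No integer solutions with |y| ≤ 50.


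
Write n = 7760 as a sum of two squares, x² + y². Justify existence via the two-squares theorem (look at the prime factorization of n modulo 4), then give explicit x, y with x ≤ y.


Step 1: Factor n = 7760 = 2^4 · 5 · 97.
Step 2: Check the mod-4 condition on each prime factor: 2 = 2 (special); 5 ≡ 1 (mod 4), exponent 1; 97 ≡ 1 (mod 4), exponent 1.
All primes ≡ 3 (mod 4) appear to even exponent (or don't appear), so by the two-squares theorem n IS expressible as a sum of two squares.
Step 3: Build a representation. Group n = k² · m with k = 4 and m = 5 · 97 = 485 (a product of primes ≡ 1 (mod 4)); a representation of m scales to one of n via (k·x)² + (k·y)² = k²(x² + y²). Each prime p ≡ 1 (mod 4) is itself a sum of two squares; find a² by testing p − a² for a perfect square:
  5: 5 − 1² = 4 = 2² ⇒ 5 = 1² + 2².
  97: 97 − 1² = 96, 97 − 2² = 93, 97 − 3² = 88, 97 − 4² = 81 = 9² ⇒ 97 = 4² + 9².
  Combine using the Brahmagupta–Fibonacci identity (a² + b²)(c² + d²) = (ac − bd)² + (ad + bc)² = (ac + bd)² + (ad − bc)²:
  5 · 97 = 485: from (1² + 2²)(4² + 9²), take (1·4 − 2·9, 1·9 + 2·4) = (4 − 18, 9 + 8) = (-14, 17); dropping signs (only squares matter) gives (14, 17); check 14² + 17² = 196 + 289 = 485 ✓.
  Scale by k = 4: (4·14, 4·17) = (56, 68).
Step 4: Order so x ≤ y and verify: 56² + 68² = 3136 + 4624 = 7760 = n. ✓

n = 7760 = 56² + 68² (one valid representation with x ≤ y).


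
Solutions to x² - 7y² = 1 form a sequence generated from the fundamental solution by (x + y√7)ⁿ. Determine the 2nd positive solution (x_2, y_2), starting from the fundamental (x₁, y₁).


Step 1: Find the fundamental solution (x₁, y₁) of x² - 7y² = 1.
  Expand √7 as a continued fraction. a₀ = ⌊√7⌋ = 2; iterate m_{k+1} = d_k·a_k − m_k, d_{k+1} = (7 − m_{k+1}²)/d_k, a_{k+1} = ⌊(a₀ + m_{k+1})/d_{k+1}⌋ (starting m₀ = 0, d₀ = 1), with convergents p_k = a_k·p_{k-1} + p_{k-2}, q_k = a_k·q_{k-1} + q_{k-2} (p₋₁ = 1, q₋₁ = 0):
  k = 0: a₀ = 2; p₀/q₀ = 2/1; p₀² − 7·q₀² = 4 − 7 = -3.
  k = 1: m = 2, d = 3, a = ⌊(2 + 2)/3⌋ = 1; p/q = (1·2 + 1)/(1·1 + 0) = 3/1; p² − 7·q² = 9 − 7 = 2.
  k = 2: m = 1, d = 2, a = ⌊(2 + 1)/2⌋ = 1; p/q = (1·3 + 2)/(1·1 + 1) = 5/2; p² − 7·q² = 25 − 28 = -3.
  k = 3: m = 1, d = 3, a = ⌊(2 + 1)/3⌋ = 1; p/q = (1·5 + 3)/(1·2 + 1) = 8/3; p² − 7·q² = 64 − 63 = 1.
  The first convergent with p² − 7·q² = 1 gives the fundamental solution (x₁, y₁) = (8, 3).
Step 2: Apply the recurrence (x_{n+1}, y_{n+1}) = (x₁x_n + 7y₁y_n, x₁y_n + y₁x_n) repeatedly.
  From (x_1, y_1) = (8, 3): x_2 = 8·8 + 7·3·3 = 127; y_2 = 8·3 + 3·8 = 48.
Step 3: Verify x_2² - 7·y_2² = 16129 - 16128 = 1 (should be 1). ✓

(x_1, y_1) = (8, 3); (x_2, y_2) = (127, 48).


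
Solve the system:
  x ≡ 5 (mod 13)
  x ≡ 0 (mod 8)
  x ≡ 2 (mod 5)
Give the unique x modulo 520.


Moduli 13, 8, 5 are pairwise coprime; by CRT there is a unique solution modulo M = 13 · 8 · 5 = 520.
Solve pairwise, accumulating the modulus:
  Start with x ≡ 5 (mod 13).
  Combine with x ≡ 0 (mod 8): since gcd(13, 8) = 1, we get a unique residue mod 104.
    Write x = 5 + 13·t and substitute into x ≡ 0 (mod 8): 13·t ≡ 0 − 5 = -5 (mod 8).
    Reduce coefficients mod 8: 5·t ≡ 3 (mod 8).
    The inverse of 5 mod 8 is 5 (since 5·5 = 25 = 3·8 + 1), so t ≡ 5·3 = 15 ≡ 7 (mod 8).
    Then x = 5 + 13·7 = 96, valid modulo lcm(13, 8) = 104: x ≡ 96 (mod 104).
  Combine with x ≡ 2 (mod 5): since gcd(104, 5) = 1, we get a unique residue mod 520.
    Write x = 96 + 104·t and substitute into x ≡ 2 (mod 5): 104·t ≡ 2 − 96 = -94 (mod 5).
    Reduce coefficients mod 5: 4·t ≡ 1 (mod 5).
    The inverse of 4 mod 5 is 4 (since 4·4 = 16 = 3·5 + 1), so t ≡ 4·1 = 4 ≡ 4 (mod 5).
    Then x = 96 + 104·4 = 512, valid modulo lcm(104, 5) = 520: x ≡ 512 (mod 520).
Verify: 512 mod 13 = 5 ✓, 512 mod 8 = 0 ✓, 512 mod 5 = 2 ✓.

x ≡ 512 (mod 520).


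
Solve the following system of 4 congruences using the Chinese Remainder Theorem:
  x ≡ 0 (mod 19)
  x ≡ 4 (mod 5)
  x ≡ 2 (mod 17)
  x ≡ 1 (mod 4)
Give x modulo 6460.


Product of moduli M = 19 · 5 · 17 · 4 = 6460.
Merge one congruence at a time:
  Start: x ≡ 0 (mod 19).
  Combine with x ≡ 4 (mod 5); new modulus lcm = 95.
    Write x = 0 + 19·t and substitute into x ≡ 4 (mod 5): 19·t ≡ 4 − 0 = 4 (mod 5).
    Reduce coefficients mod 5: 4·t ≡ 4 (mod 5).
    The inverse of 4 mod 5 is 4 (since 4·4 = 16 = 3·5 + 1), so t ≡ 4·4 = 16 ≡ 1 (mod 5).
    Then x = 0 + 19·1 = 19, valid modulo lcm(19, 5) = 95: x ≡ 19 (mod 95).
  Combine with x ≡ 2 (mod 17); new modulus lcm = 1615.
    Write x = 19 + 95·t and substitute into x ≡ 2 (mod 17): 95·t ≡ 2 − 19 = -17 (mod 17).
    Reduce coefficients mod 17: 10·t ≡ 0 (mod 17).
    The inverse of 10 mod 17 is 12 (since 10·12 = 120 = 7·17 + 1), so t ≡ 12·0 = 0 ≡ 0 (mod 17).
    Then x = 19 + 95·0 = 19, valid modulo lcm(95, 17) = 1615: x ≡ 19 (mod 1615).
  Combine with x ≡ 1 (mod 4); new modulus lcm = 6460.
    Write x = 19 + 1615·t and substitute into x ≡ 1 (mod 4): 1615·t ≡ 1 − 19 = -18 (mod 4).
    Reduce coefficients mod 4: 3·t ≡ 2 (mod 4).
    The inverse of 3 mod 4 is 3 (since 3·3 = 9 = 2·4 + 1), so t ≡ 3·2 = 6 ≡ 2 (mod 4).
    Then x = 19 + 1615·2 = 3249, valid modulo lcm(1615, 4) = 6460: x ≡ 3249 (mod 6460).
Verify against each original: 3249 mod 19 = 0, 3249 mod 5 = 4, 3249 mod 17 = 2, 3249 mod 4 = 1.

x ≡ 3249 (mod 6460).


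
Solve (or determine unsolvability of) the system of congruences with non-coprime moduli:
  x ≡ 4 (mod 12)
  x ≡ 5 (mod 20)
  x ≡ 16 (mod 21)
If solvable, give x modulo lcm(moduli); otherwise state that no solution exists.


Moduli 12, 20, 21 are not pairwise coprime, so CRT works modulo lcm(m_i) when all pairwise compatibility conditions hold.
Pairwise compatibility: gcd(m_i, m_j) must divide a_i - a_j for every pair.
Merge one congruence at a time:
  Start: x ≡ 4 (mod 12).
  Combine with x ≡ 5 (mod 20): gcd(12, 20) = 4, and 5 - 4 = 1 is NOT divisible by 4.
    ⇒ system is inconsistent (no integer solution).

No solution (the system is inconsistent).


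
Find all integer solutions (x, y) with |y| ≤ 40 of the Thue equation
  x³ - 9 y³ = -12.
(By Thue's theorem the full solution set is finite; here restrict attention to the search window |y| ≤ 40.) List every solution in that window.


The equation is x³ - 9y³ = -12. For fixed y, x³ = 9·y³ − 12, so a solution requires the RHS to be a perfect cube.
Strategy: iterate y from -40 to 40, compute RHS = 9·y³ − 12, and check whether it is a (positive or negative) perfect cube.
Check small values of y:
  y = 0: RHS = -12 is not a perfect cube.
  y = 1: RHS = -3 is not a perfect cube.
  y = -1: RHS = -21 is not a perfect cube.
  y = 2: RHS = 60 is not a perfect cube.
  y = -2: RHS = -84 is not a perfect cube.
  y = 3: RHS = 231 is not a perfect cube.
  y = -3: RHS = -255 is not a perfect cube.
Continuing the search up to |y| = 40 finds no solutions either.
No (x, y) in the scanned range satisfies the equation.

No integer solutions with |y| ≤ 40.


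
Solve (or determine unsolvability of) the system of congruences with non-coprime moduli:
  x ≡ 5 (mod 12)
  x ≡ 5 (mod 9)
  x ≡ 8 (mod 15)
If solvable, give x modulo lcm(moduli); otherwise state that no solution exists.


Moduli 12, 9, 15 are not pairwise coprime, so CRT works modulo lcm(m_i) when all pairwise compatibility conditions hold.
Pairwise compatibility: gcd(m_i, m_j) must divide a_i - a_j for every pair.
Merge one congruence at a time:
  Start: x ≡ 5 (mod 12).
  Combine with x ≡ 5 (mod 9): gcd(12, 9) = 3; 5 - 5 = 0, which IS divisible by 3, so compatible.
    Write x = 5 + 12·t and substitute into x ≡ 5 (mod 9): 12·t ≡ 5 − 5 = 0 (mod 9).
    Divide the congruence (and modulus) by g = 3: 4·t ≡ 0 (mod 3).
    Reduce coefficients mod 3: 1·t ≡ 0 (mod 3).
    So t ≡ 0 (mod 3).
    Then x = 5 + 12·0 = 5, valid modulo lcm(12, 9) = 36: x ≡ 5 (mod 36).
  Combine with x ≡ 8 (mod 15): gcd(36, 15) = 3; 8 - 5 = 3, which IS divisible by 3, so compatible.
    Write x = 5 + 36·t and substitute into x ≡ 8 (mod 15): 36·t ≡ 8 − 5 = 3 (mod 15).
    Divide the congruence (and modulus) by g = 3: 12·t ≡ 1 (mod 5).
    Reduce coefficients mod 5: 2·t ≡ 1 (mod 5).
    The inverse of 2 mod 5 is 3 (since 2·3 = 6 = 1·5 + 1), so t ≡ 3·1 = 3 ≡ 3 (mod 5).
    Then x = 5 + 36·3 = 113, valid modulo lcm(36, 15) = 180: x ≡ 113 (mod 180).
Verify: 113 mod 12 = 5, 113 mod 9 = 5, 113 mod 15 = 8.

x ≡ 113 (mod 180).


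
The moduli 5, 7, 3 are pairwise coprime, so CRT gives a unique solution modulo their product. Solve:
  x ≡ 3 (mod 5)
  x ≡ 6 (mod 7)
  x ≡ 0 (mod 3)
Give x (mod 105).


Moduli 5, 7, 3 are pairwise coprime; by CRT there is a unique solution modulo M = 5 · 7 · 3 = 105.
Solve pairwise, accumulating the modulus:
  Start with x ≡ 3 (mod 5).
  Combine with x ≡ 6 (mod 7): since gcd(5, 7) = 1, we get a unique residue mod 35.
    Write x = 3 + 5·t and substitute into x ≡ 6 (mod 7): 5·t ≡ 6 − 3 = 3 (mod 7).
    The inverse of 5 mod 7 is 3 (since 5·3 = 15 = 2·7 + 1), so t ≡ 3·3 = 9 ≡ 2 (mod 7).
    Then x = 3 + 5·2 = 13, valid modulo lcm(5, 7) = 35: x ≡ 13 (mod 35).
  Combine with x ≡ 0 (mod 3): since gcd(35, 3) = 1, we get a unique residue mod 105.
    Write x = 13 + 35·t and substitute into x ≡ 0 (mod 3): 35·t ≡ 0 − 13 = -13 (mod 3).
    Reduce coefficients mod 3: 2·t ≡ 2 (mod 3).
    The inverse of 2 mod 3 is 2 (since 2·2 = 4 = 1·3 + 1), so t ≡ 2·2 = 4 ≡ 1 (mod 3).
    Then x = 13 + 35·1 = 48, valid modulo lcm(35, 3) = 105: x ≡ 48 (mod 105).
Verify: 48 mod 5 = 3 ✓, 48 mod 7 = 6 ✓, 48 mod 3 = 0 ✓.

x ≡ 48 (mod 105).


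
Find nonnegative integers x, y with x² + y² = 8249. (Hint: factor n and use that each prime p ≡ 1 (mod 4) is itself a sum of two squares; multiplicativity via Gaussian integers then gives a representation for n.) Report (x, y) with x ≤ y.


Step 1: Factor n = 8249 = 73 · 113.
Step 2: Check the mod-4 condition on each prime factor: 73 ≡ 1 (mod 4), exponent 1; 113 ≡ 1 (mod 4), exponent 1.
All primes ≡ 3 (mod 4) appear to even exponent (or don't appear), so by the two-squares theorem n IS expressible as a sum of two squares.
Step 3: Build a representation. Here n = 73 · 113 is a product of primes ≡ 1 (mod 4). Each prime p ≡ 1 (mod 4) is itself a sum of two squares; find a² by testing p − a² for a perfect square:
  73: 73 − 1² = 72, 73 − 2² = 69, 73 − 3² = 64 = 8² ⇒ 73 = 3² + 8².
  113: 113 − 1² = 112, 113 − 2² = 109, 113 − 3² = 104, 113 − 4² = 97, 113 − 5² = 88, 113 − 6² = 77, 113 − 7² = 64 = 8² ⇒ 113 = 7² + 8².
  Combine using the Brahmagupta–Fibonacci identity (a² + b²)(c² + d²) = (ac − bd)² + (ad + bc)² = (ac + bd)² + (ad − bc)²:
  73 · 113 = 8249: from (3² + 8²)(7² + 8²), take (3·7 − 8·8, 3·8 + 8·7) = (21 − 64, 24 + 56) = (-43, 80); dropping signs (only squares matter) gives (43, 80); check 43² + 80² = 1849 + 6400 = 8249 ✓.
Step 4: Order so x ≤ y and verify: 43² + 80² = 1849 + 6400 = 8249 = n. ✓

n = 8249 = 43² + 80² (one valid representation with x ≤ y).


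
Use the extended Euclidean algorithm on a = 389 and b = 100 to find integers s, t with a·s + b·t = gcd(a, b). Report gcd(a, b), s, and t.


Euclidean algorithm on (389, 100) — divide until remainder is 0:
  389 = 3 · 100 + 89
  100 = 1 · 89 + 11
  89 = 8 · 11 + 1
  11 = 11 · 1 + 0
gcd(389, 100) = 1.
Track Bezout coefficients alongside the remainders: start with r₀ = 389 = a·1 + b·0 (s = 1, t = 0) and r₁ = 100 = a·0 + b·1 (s = 0, t = 1); each new remainder r_{k+1} = r_{k-1} − q_k·r_k inherits s_{k+1} = s_{k-1} − q_k·s_k, t_{k+1} = t_{k-1} − q_k·t_k, so r_k = a·s_k + b·t_k at every step:
  q = 3: r = 89, s = 1 − 3·0 = 1, t = 0 − 3·1 = -3  (check: 389·1 + 100·(-3) = 89)
  q = 1: r = 11, s = 0 − 1·1 = -1, t = 1 − 1·(-3) = 4  (check: 389·(-1) + 100·4 = 11)
  q = 8: r = 1, s = 1 − 8·(-1) = 9, t = -3 − 8·4 = -35  (check: 389·9 + 100·(-35) = 1)
The row with r = 1 (the gcd) gives the Bezout coefficients s = 9, t = -35.
Result: 389 · (9) + 100 · (-35) = 1.

gcd(389, 100) = 1; s = 9, t = -35 (check: 389·9 + 100·(-35) = 1).


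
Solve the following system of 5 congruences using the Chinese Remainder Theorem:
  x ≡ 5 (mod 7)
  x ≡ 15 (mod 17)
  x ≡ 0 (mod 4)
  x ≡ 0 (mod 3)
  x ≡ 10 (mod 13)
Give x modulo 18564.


Product of moduli M = 7 · 17 · 4 · 3 · 13 = 18564.
Merge one congruence at a time:
  Start: x ≡ 5 (mod 7).
  Combine with x ≡ 15 (mod 17); new modulus lcm = 119.
    Write x = 5 + 7·t and substitute into x ≡ 15 (mod 17): 7·t ≡ 15 − 5 = 10 (mod 17).
    The inverse of 7 mod 17 is 5 (since 7·5 = 35 = 2·17 + 1), so t ≡ 5·10 = 50 ≡ 16 (mod 17).
    Then x = 5 + 7·16 = 117, valid modulo lcm(7, 17) = 119: x ≡ 117 (mod 119).
  Combine with x ≡ 0 (mod 4); new modulus lcm = 476.
    Write x = 117 + 119·t and substitute into x ≡ 0 (mod 4): 119·t ≡ 0 − 117 = -117 (mod 4).
    Reduce coefficients mod 4: 3·t ≡ 3 (mod 4).
    The inverse of 3 mod 4 is 3 (since 3·3 = 9 = 2·4 + 1), so t ≡ 3·3 = 9 ≡ 1 (mod 4).
    Then x = 117 + 119·1 = 236, valid modulo lcm(119, 4) = 476: x ≡ 236 (mod 476).
  Combine with x ≡ 0 (mod 3); new modulus lcm = 1428.
    Write x = 236 + 476·t and substitute into x ≡ 0 (mod 3): 476·t ≡ 0 − 236 = -236 (mod 3).
    Reduce coefficients mod 3: 2·t ≡ 1 (mod 3).
    The inverse of 2 mod 3 is 2 (since 2·2 = 4 = 1·3 + 1), so t ≡ 2·1 = 2 ≡ 2 (mod 3).
    Then x = 236 + 476·2 = 1188, valid modulo lcm(476, 3) = 1428: x ≡ 1188 (mod 1428).
  Combine with x ≡ 10 (mod 13); new modulus lcm = 18564.
    Write x = 1188 + 1428·t and substitute into x ≡ 10 (mod 13): 1428·t ≡ 10 − 1188 = -1178 (mod 13).
    Reduce coefficients mod 13: 11·t ≡ 5 (mod 13).
    The inverse of 11 mod 13 is 6 (since 11·6 = 66 = 5·13 + 1), so t ≡ 6·5 = 30 ≡ 4 (mod 13).
    Then x = 1188 + 1428·4 = 6900, valid modulo lcm(1428, 13) = 18564: x ≡ 6900 (mod 18564).
Verify against each original: 6900 mod 7 = 5, 6900 mod 17 = 15, 6900 mod 4 = 0, 6900 mod 3 = 0, 6900 mod 13 = 10.

x ≡ 6900 (mod 18564).


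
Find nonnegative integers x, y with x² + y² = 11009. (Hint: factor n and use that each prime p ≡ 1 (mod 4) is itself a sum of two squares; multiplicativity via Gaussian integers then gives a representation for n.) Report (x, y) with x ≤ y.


Step 1: Factor n = 11009 = 101 · 109.
Step 2: Check the mod-4 condition on each prime factor: 101 ≡ 1 (mod 4), exponent 1; 109 ≡ 1 (mod 4), exponent 1.
All primes ≡ 3 (mod 4) appear to even exponent (or don't appear), so by the two-squares theorem n IS expressible as a sum of two squares.
Step 3: Build a representation. Here n = 101 · 109 is a product of primes ≡ 1 (mod 4). Each prime p ≡ 1 (mod 4) is itself a sum of two squares; find a² by testing p − a² for a perfect square:
  101: 101 − 1² = 100 = 10² ⇒ 101 = 1² + 10².
  109: 109 − 1² = 108, 109 − 2² = 105, 109 − 3² = 100 = 10² ⇒ 109 = 3² + 10².
  Combine using the Brahmagupta–Fibonacci identity (a² + b²)(c² + d²) = (ac − bd)² + (ad + bc)² = (ac + bd)² + (ad − bc)²:
  101 · 109 = 11009: from (1² + 10²)(3² + 10²), take (1·3 − 10·10, 1·10 + 10·3) = (3 − 100, 10 + 30) = (-97, 40); dropping signs (only squares matter) gives (97, 40); check 97² + 40² = 9409 + 1600 = 11009 ✓.
Step 4: Order so x ≤ y and verify: 40² + 97² = 1600 + 9409 = 11009 = n. ✓

n = 11009 = 40² + 97² (one valid representation with x ≤ y).


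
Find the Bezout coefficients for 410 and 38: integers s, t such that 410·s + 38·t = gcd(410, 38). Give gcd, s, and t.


Euclidean algorithm on (410, 38) — divide until remainder is 0:
  410 = 10 · 38 + 30
  38 = 1 · 30 + 8
  30 = 3 · 8 + 6
  8 = 1 · 6 + 2
  6 = 3 · 2 + 0
gcd(410, 38) = 2.
Track Bezout coefficients alongside the remainders: start with r₀ = 410 = a·1 + b·0 (s = 1, t = 0) and r₁ = 38 = a·0 + b·1 (s = 0, t = 1); each new remainder r_{k+1} = r_{k-1} − q_k·r_k inherits s_{k+1} = s_{k-1} − q_k·s_k, t_{k+1} = t_{k-1} − q_k·t_k, so r_k = a·s_k + b·t_k at every step:
  q = 10: r = 30, s = 1 − 10·0 = 1, t = 0 − 10·1 = -10  (check: 410·1 + 38·(-10) = 30)
  q = 1: r = 8, s = 0 − 1·1 = -1, t = 1 − 1·(-10) = 11  (check: 410·(-1) + 38·11 = 8)
  q = 3: r = 6, s = 1 − 3·(-1) = 4, t = -10 − 3·11 = -43  (check: 410·4 + 38·(-43) = 6)
  q = 1: r = 2, s = -1 − 1·4 = -5, t = 11 − 1·(-43) = 54  (check: 410·(-5) + 38·54 = 2)
The row with r = 2 (the gcd) gives the Bezout coefficients s = -5, t = 54.
Result: 410 · (-5) + 38 · (54) = 2.

gcd(410, 38) = 2; s = -5, t = 54 (check: 410·(-5) + 38·54 = 2).


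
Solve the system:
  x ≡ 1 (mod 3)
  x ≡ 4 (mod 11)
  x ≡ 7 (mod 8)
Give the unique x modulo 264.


Moduli 3, 11, 8 are pairwise coprime; by CRT there is a unique solution modulo M = 3 · 11 · 8 = 264.
Solve pairwise, accumulating the modulus:
  Start with x ≡ 1 (mod 3).
  Combine with x ≡ 4 (mod 11): since gcd(3, 11) = 1, we get a unique residue mod 33.
    Write x = 1 + 3·t and substitute into x ≡ 4 (mod 11): 3·t ≡ 4 − 1 = 3 (mod 11).
    The inverse of 3 mod 11 is 4 (since 3·4 = 12 = 1·11 + 1), so t ≡ 4·3 = 12 ≡ 1 (mod 11).
    Then x = 1 + 3·1 = 4, valid modulo lcm(3, 11) = 33: x ≡ 4 (mod 33).
  Combine with x ≡ 7 (mod 8): since gcd(33, 8) = 1, we get a unique residue mod 264.
    Write x = 4 + 33·t and substitute into x ≡ 7 (mod 8): 33·t ≡ 7 − 4 = 3 (mod 8).
    Reduce coefficients mod 8: 1·t ≡ 3 (mod 8).
    So t ≡ 3 (mod 8).
    Then x = 4 + 33·3 = 103, valid modulo lcm(33, 8) = 264: x ≡ 103 (mod 264).
Verify: 103 mod 3 = 1 ✓, 103 mod 11 = 4 ✓, 103 mod 8 = 7 ✓.

x ≡ 103 (mod 264).


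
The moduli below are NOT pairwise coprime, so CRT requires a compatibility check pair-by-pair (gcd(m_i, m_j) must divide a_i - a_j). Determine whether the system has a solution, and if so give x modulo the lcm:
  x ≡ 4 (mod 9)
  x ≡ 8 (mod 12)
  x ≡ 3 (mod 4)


Moduli 9, 12, 4 are not pairwise coprime, so CRT works modulo lcm(m_i) when all pairwise compatibility conditions hold.
Pairwise compatibility: gcd(m_i, m_j) must divide a_i - a_j for every pair.
Merge one congruence at a time:
  Start: x ≡ 4 (mod 9).
  Combine with x ≡ 8 (mod 12): gcd(9, 12) = 3, and 8 - 4 = 4 is NOT divisible by 3.
    ⇒ system is inconsistent (no integer solution).

No solution (the system is inconsistent).


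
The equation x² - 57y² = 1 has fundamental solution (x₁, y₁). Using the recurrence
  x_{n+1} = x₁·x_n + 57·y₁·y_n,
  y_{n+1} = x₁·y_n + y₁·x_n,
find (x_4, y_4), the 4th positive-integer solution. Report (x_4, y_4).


Step 1: Find the fundamental solution (x₁, y₁) of x² - 57y² = 1.
  Expand √57 as a continued fraction. a₀ = ⌊√57⌋ = 7; iterate m_{k+1} = d_k·a_k − m_k, d_{k+1} = (57 − m_{k+1}²)/d_k, a_{k+1} = ⌊(a₀ + m_{k+1})/d_{k+1}⌋ (starting m₀ = 0, d₀ = 1), with convergents p_k = a_k·p_{k-1} + p_{k-2}, q_k = a_k·q_{k-1} + q_{k-2} (p₋₁ = 1, q₋₁ = 0):
  k = 0: a₀ = 7; p₀/q₀ = 7/1; p₀² − 57·q₀² = 49 − 57 = -8.
  k = 1: m = 7, d = 8, a = ⌊(7 + 7)/8⌋ = 1; p/q = (1·7 + 1)/(1·1 + 0) = 8/1; p² − 57·q² = 64 − 57 = 7.
  k = 2: m = 1, d = 7, a = ⌊(7 + 1)/7⌋ = 1; p/q = (1·8 + 7)/(1·1 + 1) = 15/2; p² − 57·q² = 225 − 228 = -3.
  k = 3: m = 6, d = 3, a = ⌊(7 + 6)/3⌋ = 4; p/q = (4·15 + 8)/(4·2 + 1) = 68/9; p² − 57·q² = 4624 − 4617 = 7.
  k = 4: m = 6, d = 7, a = ⌊(7 + 6)/7⌋ = 1; p/q = (1·68 + 15)/(1·9 + 2) = 83/11; p² − 57·q² = 6889 − 6897 = -8.
  k = 5: m = 1, d = 8, a = ⌊(7 + 1)/8⌋ = 1; p/q = (1·83 + 68)/(1·11 + 9) = 151/20; p² − 57·q² = 22801 − 22800 = 1.
  The first convergent with p² − 57·q² = 1 gives the fundamental solution (x₁, y₁) = (151, 20).
Step 2: Apply the recurrence (x_{n+1}, y_{n+1}) = (x₁x_n + 57y₁y_n, x₁y_n + y₁x_n) repeatedly.
  From (x_1, y_1) = (151, 20): x_2 = 151·151 + 57·20·20 = 45601; y_2 = 151·20 + 20·151 = 6040.
  From (x_2, y_2) = (45601, 6040): x_3 = 151·45601 + 57·20·6040 = 13771351; y_3 = 151·6040 + 20·45601 = 1824060.
  From (x_3, y_3) = (13771351, 1824060): x_4 = 151·13771351 + 57·20·1824060 = 4158902401; y_4 = 151·1824060 + 20·13771351 = 550860080.
Step 3: Verify x_4² - 57·y_4² = 17296469181043564801 - 17296469181043564800 = 1 (should be 1). ✓

(x_1, y_1) = (151, 20); (x_4, y_4) = (4158902401, 550860080).


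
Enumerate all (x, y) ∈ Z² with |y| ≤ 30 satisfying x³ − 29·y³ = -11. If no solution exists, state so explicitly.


The equation is x³ - 29y³ = -11. For fixed y, x³ = 29·y³ − 11, so a solution requires the RHS to be a perfect cube.
Strategy: iterate y from -30 to 30, compute RHS = 29·y³ − 11, and check whether it is a (positive or negative) perfect cube.
Check small values of y:
  y = 0: RHS = -11 is not a perfect cube.
  y = 1: RHS = 18 is not a perfect cube.
  y = -1: RHS = -40 is not a perfect cube.
  y = 2: RHS = 221 is not a perfect cube.
  y = -2: RHS = -243 is not a perfect cube.
  y = 3: RHS = 772 is not a perfect cube.
  y = -3: RHS = -794 is not a perfect cube.
Continuing the search up to |y| = 30 finds no solutions either.
No (x, y) in the scanned range satisfies the equation.

No integer solutions with |y| ≤ 30.


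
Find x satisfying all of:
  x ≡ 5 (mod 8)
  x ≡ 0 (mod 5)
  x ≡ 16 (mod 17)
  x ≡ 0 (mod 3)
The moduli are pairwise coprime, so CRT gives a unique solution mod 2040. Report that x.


Product of moduli M = 8 · 5 · 17 · 3 = 2040.
Merge one congruence at a time:
  Start: x ≡ 5 (mod 8).
  Combine with x ≡ 0 (mod 5); new modulus lcm = 40.
    Write x = 5 + 8·t and substitute into x ≡ 0 (mod 5): 8·t ≡ 0 − 5 = -5 (mod 5).
    Reduce coefficients mod 5: 3·t ≡ 0 (mod 5).
    The inverse of 3 mod 5 is 2 (since 3·2 = 6 = 1·5 + 1), so t ≡ 2·0 = 0 ≡ 0 (mod 5).
    Then x = 5 + 8·0 = 5, valid modulo lcm(8, 5) = 40: x ≡ 5 (mod 40).
  Combine with x ≡ 16 (mod 17); new modulus lcm = 680.
    Write x = 5 + 40·t and substitute into x ≡ 16 (mod 17): 40·t ≡ 16 − 5 = 11 (mod 17).
    Reduce coefficients mod 17: 6·t ≡ 11 (mod 17).
    The inverse of 6 mod 17 is 3 (since 6·3 = 18 = 1·17 + 1), so t ≡ 3·11 = 33 ≡ 16 (mod 17).
    Then x = 5 + 40·16 = 645, valid modulo lcm(40, 17) = 680: x ≡ 645 (mod 680).
  Combine with x ≡ 0 (mod 3); new modulus lcm = 2040.
    Write x = 645 + 680·t and substitute into x ≡ 0 (mod 3): 680·t ≡ 0 − 645 = -645 (mod 3).
    Reduce coefficients mod 3: 2·t ≡ 0 (mod 3).
    The inverse of 2 mod 3 is 2 (since 2·2 = 4 = 1·3 + 1), so t ≡ 2·0 = 0 ≡ 0 (mod 3).
    Then x = 645 + 680·0 = 645, valid modulo lcm(680, 3) = 2040: x ≡ 645 (mod 2040).
Verify against each original: 645 mod 8 = 5, 645 mod 5 = 0, 645 mod 17 = 16, 645 mod 3 = 0.

x ≡ 645 (mod 2040).


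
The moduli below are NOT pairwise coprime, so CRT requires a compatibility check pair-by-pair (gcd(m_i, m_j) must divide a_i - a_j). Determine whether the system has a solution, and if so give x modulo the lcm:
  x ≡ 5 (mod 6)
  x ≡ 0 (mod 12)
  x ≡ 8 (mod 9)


Moduli 6, 12, 9 are not pairwise coprime, so CRT works modulo lcm(m_i) when all pairwise compatibility conditions hold.
Pairwise compatibility: gcd(m_i, m_j) must divide a_i - a_j for every pair.
Merge one congruence at a time:
  Start: x ≡ 5 (mod 6).
  Combine with x ≡ 0 (mod 12): gcd(6, 12) = 6, and 0 - 5 = -5 is NOT divisible by 6.
    ⇒ system is inconsistent (no integer solution).

No solution (the system is inconsistent).


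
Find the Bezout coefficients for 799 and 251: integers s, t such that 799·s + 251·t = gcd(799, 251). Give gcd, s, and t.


Euclidean algorithm on (799, 251) — divide until remainder is 0:
  799 = 3 · 251 + 46
  251 = 5 · 46 + 21
  46 = 2 · 21 + 4
  21 = 5 · 4 + 1
  4 = 4 · 1 + 0
gcd(799, 251) = 1.
Track Bezout coefficients alongside the remainders: start with r₀ = 799 = a·1 + b·0 (s = 1, t = 0) and r₁ = 251 = a·0 + b·1 (s = 0, t = 1); each new remainder r_{k+1} = r_{k-1} − q_k·r_k inherits s_{k+1} = s_{k-1} − q_k·s_k, t_{k+1} = t_{k-1} − q_k·t_k, so r_k = a·s_k + b·t_k at every step:
  q = 3: r = 46, s = 1 − 3·0 = 1, t = 0 − 3·1 = -3  (check: 799·1 + 251·(-3) = 46)
  q = 5: r = 21, s = 0 − 5·1 = -5, t = 1 − 5·(-3) = 16  (check: 799·(-5) + 251·16 = 21)
  q = 2: r = 4, s = 1 − 2·(-5) = 11, t = -3 − 2·16 = -35  (check: 799·11 + 251·(-35) = 4)
  q = 5: r = 1, s = -5 − 5·11 = -60, t = 16 − 5·(-35) = 191  (check: 799·(-60) + 251·191 = 1)
The row with r = 1 (the gcd) gives the Bezout coefficients s = -60, t = 191.
Result: 799 · (-60) + 251 · (191) = 1.

gcd(799, 251) = 1; s = -60, t = 191 (check: 799·(-60) + 251·191 = 1).


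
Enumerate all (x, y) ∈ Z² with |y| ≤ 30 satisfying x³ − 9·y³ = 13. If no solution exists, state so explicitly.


The equation is x³ - 9y³ = 13. For fixed y, x³ = 9·y³ + 13, so a solution requires the RHS to be a perfect cube.
Strategy: iterate y from -30 to 30, compute RHS = 9·y³ + 13, and check whether it is a (positive or negative) perfect cube.
Check small values of y:
  y = 0: RHS = 13 is not a perfect cube.
  y = 1: RHS = 22 is not a perfect cube.
  y = -1: RHS = 4 is not a perfect cube.
  y = 2: RHS = 85 is not a perfect cube.
  y = -2: RHS = -59 is not a perfect cube.
  y = 3: RHS = 256 is not a perfect cube.
  y = -3: RHS = -230 is not a perfect cube.
Continuing the search up to |y| = 30 finds no solutions either.
No (x, y) in the scanned range satisfies the equation.

No integer solutions with |y| ≤ 30.


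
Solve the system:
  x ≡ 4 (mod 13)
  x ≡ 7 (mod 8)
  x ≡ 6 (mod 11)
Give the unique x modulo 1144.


Moduli 13, 8, 11 are pairwise coprime; by CRT there is a unique solution modulo M = 13 · 8 · 11 = 1144.
Solve pairwise, accumulating the modulus:
  Start with x ≡ 4 (mod 13).
  Combine with x ≡ 7 (mod 8): since gcd(13, 8) = 1, we get a unique residue mod 104.
    Write x = 4 + 13·t and substitute into x ≡ 7 (mod 8): 13·t ≡ 7 − 4 = 3 (mod 8).
    Reduce coefficients mod 8: 5·t ≡ 3 (mod 8).
    The inverse of 5 mod 8 is 5 (since 5·5 = 25 = 3·8 + 1), so t ≡ 5·3 = 15 ≡ 7 (mod 8).
    Then x = 4 + 13·7 = 95, valid modulo lcm(13, 8) = 104: x ≡ 95 (mod 104).
  Combine with x ≡ 6 (mod 11): since gcd(104, 11) = 1, we get a unique residue mod 1144.
    Write x = 95 + 104·t and substitute into x ≡ 6 (mod 11): 104·t ≡ 6 − 95 = -89 (mod 11).
    Reduce coefficients mod 11: 5·t ≡ 10 (mod 11).
    The inverse of 5 mod 11 is 9 (since 5·9 = 45 = 4·11 + 1), so t ≡ 9·10 = 90 ≡ 2 (mod 11).
    Then x = 95 + 104·2 = 303, valid modulo lcm(104, 11) = 1144: x ≡ 303 (mod 1144).
Verify: 303 mod 13 = 4 ✓, 303 mod 8 = 7 ✓, 303 mod 11 = 6 ✓.

x ≡ 303 (mod 1144).


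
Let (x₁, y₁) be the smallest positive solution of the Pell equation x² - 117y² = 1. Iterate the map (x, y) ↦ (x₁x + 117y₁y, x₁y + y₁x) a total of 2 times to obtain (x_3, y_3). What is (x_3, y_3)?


Step 1: Find the fundamental solution (x₁, y₁) of x² - 117y² = 1.
  Expand √117 as a continued fraction. a₀ = ⌊√117⌋ = 10; iterate m_{k+1} = d_k·a_k − m_k, d_{k+1} = (117 − m_{k+1}²)/d_k, a_{k+1} = ⌊(a₀ + m_{k+1})/d_{k+1}⌋ (starting m₀ = 0, d₀ = 1), with convergents p_k = a_k·p_{k-1} + p_{k-2}, q_k = a_k·q_{k-1} + q_{k-2} (p₋₁ = 1, q₋₁ = 0):
  k = 0: a₀ = 10; p₀/q₀ = 10/1; p₀² − 117·q₀² = 100 − 117 = -17.
  k = 1: m = 10, d = 17, a = ⌊(10 + 10)/17⌋ = 1; p/q = (1·10 + 1)/(1·1 + 0) = 11/1; p² − 117·q² = 121 − 117 = 4.
  k = 2: m = 7, d = 4, a = ⌊(10 + 7)/4⌋ = 4; p/q = (4·11 + 10)/(4·1 + 1) = 54/5; p² − 117·q² = 2916 − 2925 = -9.
  k = 3: m = 9, d = 9, a = ⌊(10 + 9)/9⌋ = 2; p/q = (2·54 + 11)/(2·5 + 1) = 119/11; p² − 117·q² = 14161 − 14157 = 4.
  k = 4: m = 9, d = 4, a = ⌊(10 + 9)/4⌋ = 4; p/q = (4·119 + 54)/(4·11 + 5) = 530/49; p² − 117·q² = 280900 − 280917 = -17.
  k = 5: m = 7, d = 17, a = ⌊(10 + 7)/17⌋ = 1; p/q = (1·530 + 119)/(1·49 + 11) = 649/60; p² − 117·q² = 421201 − 421200 = 1.
  The first convergent with p² − 117·q² = 1 gives the fundamental solution (x₁, y₁) = (649, 60).
Step 2: Apply the recurrence (x_{n+1}, y_{n+1}) = (x₁x_n + 117y₁y_n, x₁y_n + y₁x_n) repeatedly.
  From (x_1, y_1) = (649, 60): x_2 = 649·649 + 117·60·60 = 842401; y_2 = 649·60 + 60·649 = 77880.
  From (x_2, y_2) = (842401, 77880): x_3 = 649·842401 + 117·60·77880 = 1093435849; y_3 = 649·77880 + 60·842401 = 101088180.
Step 3: Verify x_3² - 117·y_3² = 1195601955878350801 - 1195601955878350800 = 1 (should be 1). ✓

(x_1, y_1) = (649, 60); (x_3, y_3) = (1093435849, 101088180).
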